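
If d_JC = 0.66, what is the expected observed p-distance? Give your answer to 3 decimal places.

p = (3/4)(1 − e^(−4d/3)) = 0.75 × (1 − e^(-0.88)) = 0.75 × (1 − 0.414783) = 0.438913.

0.439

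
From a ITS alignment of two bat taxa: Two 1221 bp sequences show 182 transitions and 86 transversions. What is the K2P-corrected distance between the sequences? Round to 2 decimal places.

0.27

P = 182/1221 ≈ 0.149058 and Q = 86/1221 ≈ 0.070434.
Under the Kimura two-parameter model, d = −½ ln(1 − 2P − Q) − ¼ ln(1 − 2Q).
1 − 2P − Q = 0.63145, giving −½ ln(0.63145) = 0.229868.
1 − 2Q = 0.859132, giving −¼ ln(0.859132) = 0.037958.
d = 0.229868 + 0.037958 = 0.267826.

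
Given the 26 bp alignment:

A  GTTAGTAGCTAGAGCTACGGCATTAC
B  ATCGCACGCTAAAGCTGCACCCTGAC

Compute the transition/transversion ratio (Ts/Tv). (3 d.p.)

Transitions are A↔G and C↔T; transversions are all other mismatches.
Transitions: 6. Transversions: 6.
R = 6/6 = 1.000.

1.000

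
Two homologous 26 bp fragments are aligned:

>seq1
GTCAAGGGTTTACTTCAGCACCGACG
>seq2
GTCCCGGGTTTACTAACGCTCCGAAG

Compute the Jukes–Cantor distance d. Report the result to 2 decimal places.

The sequences differ at 7 of 26 sites (4, 5, 15, 16, 17, 20, 25), so p = 7/26 ≈ 0.269231.
d = −(3/4) ln(1 − 4p/3) = −0.75 ln(1 − 0.358975) = −0.75 ln(0.641025)
  = −0.75 × (-0.444687) = 0.333515 substitutions/site.

0.33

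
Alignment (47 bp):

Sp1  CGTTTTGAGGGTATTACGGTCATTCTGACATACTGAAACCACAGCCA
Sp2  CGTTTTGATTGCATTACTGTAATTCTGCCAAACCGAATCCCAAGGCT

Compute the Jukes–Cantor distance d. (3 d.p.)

0.345

The sequences differ at 13 of 47 sites, so p = 13/47 ≈ 0.276596.
d = −(3/4) ln(1 − 4p/3) = −0.75 ln(1 − 0.368795) = −0.75 ln(0.631205)
  = −0.75 × (-0.460125) = 0.345094 substitutions/site.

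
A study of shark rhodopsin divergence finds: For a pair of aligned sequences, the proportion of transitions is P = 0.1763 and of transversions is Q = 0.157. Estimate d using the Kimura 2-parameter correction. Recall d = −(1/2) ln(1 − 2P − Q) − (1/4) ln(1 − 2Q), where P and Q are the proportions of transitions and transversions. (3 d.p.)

0.450

Under the Kimura two-parameter model, d = −½ ln(1 − 2P − Q) − ¼ ln(1 − 2Q).
1 − 2P − Q = 0.4904, giving −½ ln(0.4904) = 0.356267.
1 − 2Q = 0.686, giving −¼ ln(0.686) = 0.094219.
d = 0.356267 + 0.094219 = 0.450486.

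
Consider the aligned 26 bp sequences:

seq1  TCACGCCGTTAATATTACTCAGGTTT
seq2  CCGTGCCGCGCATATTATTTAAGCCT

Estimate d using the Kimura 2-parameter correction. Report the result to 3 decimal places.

Of 26 sites, 9 differences are transitions and 2 are transversions, so P = 9/26 ≈ 0.346154 and Q = 2/26 ≈ 0.076923.
Under the Kimura two-parameter model, d = −½ ln(1 − 2P − Q) − ¼ ln(1 − 2Q).
1 − 2P − Q = 0.230769, giving −½ ln(0.230769) = 0.733169.
1 − 2Q = 0.846154, giving −¼ ln(0.846154) = 0.041763.
d = 0.733169 + 0.041763 = 0.774932.

0.775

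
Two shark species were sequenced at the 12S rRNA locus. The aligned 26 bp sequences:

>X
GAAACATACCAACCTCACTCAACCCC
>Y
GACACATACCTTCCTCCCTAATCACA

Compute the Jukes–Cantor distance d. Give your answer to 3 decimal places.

0.396

The sequences differ at 8 of 26 sites (3, 11, 12, 17, 20, 22, 24, 26), so p = 8/26 ≈ 0.307692.
d = −(3/4) ln(1 − 4p/3) = −0.75 ln(1 − 0.410256) = −0.75 ln(0.589744)
  = −0.75 × (-0.528067) = 0.396050 substitutions/site.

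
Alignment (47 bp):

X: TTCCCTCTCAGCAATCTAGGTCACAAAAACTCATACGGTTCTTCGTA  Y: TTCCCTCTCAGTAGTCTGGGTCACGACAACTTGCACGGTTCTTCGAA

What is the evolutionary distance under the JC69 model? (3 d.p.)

0.221

The sequences differ at 9 of 47 sites (12, 14, 18, 25, 27, 32, 33, 34, 46), so p = 9/47 ≈ 0.191489.
d = −(3/4) ln(1 − 4p/3) = −0.75 ln(1 − 0.255319) = −0.75 ln(0.744681)
  = −0.75 × (-0.294799) = 0.221099 substitutions/site.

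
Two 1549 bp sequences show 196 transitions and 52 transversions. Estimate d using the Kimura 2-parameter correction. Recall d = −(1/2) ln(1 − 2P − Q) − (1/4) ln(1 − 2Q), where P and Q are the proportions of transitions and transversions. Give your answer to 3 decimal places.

0.186

P = 196/1549 ≈ 0.126533 and Q = 52/1549 ≈ 0.03357.
Under the Kimura two-parameter model, d = −½ ln(1 − 2P − Q) − ¼ ln(1 − 2Q).
1 − 2P − Q = 0.713364, giving −½ ln(0.713364) = 0.168882.
1 − 2Q = 0.93286, giving −¼ ln(0.93286) = 0.017375.
d = 0.168882 + 0.017375 = 0.186257.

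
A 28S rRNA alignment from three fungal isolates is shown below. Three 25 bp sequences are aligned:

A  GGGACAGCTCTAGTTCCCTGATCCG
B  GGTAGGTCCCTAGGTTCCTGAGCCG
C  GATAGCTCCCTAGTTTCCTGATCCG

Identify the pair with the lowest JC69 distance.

B and C

A–B: 8/25 differ, p = 0.320, d = 0.417.
A–C: 7/25 differ, p = 0.280, d = 0.351.
B–C: 4/25 differ, p = 0.160, d = 0.180.
The smallest distance is between B and C.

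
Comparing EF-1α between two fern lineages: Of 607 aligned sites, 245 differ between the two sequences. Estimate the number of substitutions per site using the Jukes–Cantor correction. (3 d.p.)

0.579

p = 245/607 ≈ 0.403624.
d = −(3/4) ln(1 − 4p/3) = −0.75 ln(1 − 0.538165) = −0.75 ln(0.461835)
  = −0.75 × (-0.772548) = 0.579411 substitutions/site.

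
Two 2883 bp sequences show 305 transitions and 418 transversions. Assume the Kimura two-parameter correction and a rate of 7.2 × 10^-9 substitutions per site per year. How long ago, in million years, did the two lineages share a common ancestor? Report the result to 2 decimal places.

21.26

P = 305/2883 ≈ 0.105793 and Q = 418/2883 ≈ 0.144988.
Under the Kimura two-parameter model, d = −½ ln(1 − 2P − Q) − ¼ ln(1 − 2Q).
1 − 2P − Q = 0.643426, giving −½ ln(0.643426) = 0.220474.
1 − 2Q = 0.710024, giving −¼ ln(0.710024) = 0.085614.
d = 0.220474 + 0.085614 = 0.306088.
Under a molecular clock d = 2μt, so t = d/(2μ) = 0.306088 / (2 × 7.2 × 10^-9) = 21.26 million years.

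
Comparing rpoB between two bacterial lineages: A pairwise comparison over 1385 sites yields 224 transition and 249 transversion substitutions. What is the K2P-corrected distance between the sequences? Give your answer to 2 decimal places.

0.46

P = 224/1385 ≈ 0.161733 and Q = 249/1385 ≈ 0.179783.
Under the Kimura two-parameter model, d = −½ ln(1 − 2P − Q) − ¼ ln(1 − 2Q).
1 − 2P − Q = 0.496751, giving −½ ln(0.496751) = 0.349833.
1 − 2Q = 0.640434, giving −¼ ln(0.640434) = 0.111402.
d = 0.349833 + 0.111402 = 0.461235.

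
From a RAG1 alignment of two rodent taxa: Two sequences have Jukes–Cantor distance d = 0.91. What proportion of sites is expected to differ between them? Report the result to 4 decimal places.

p = (3/4)(1 − e^(−4d/3)) = 0.75 × (1 − e^(-1.213333)) = 0.75 × (1 − 0.297205) = 0.527096.

0.5271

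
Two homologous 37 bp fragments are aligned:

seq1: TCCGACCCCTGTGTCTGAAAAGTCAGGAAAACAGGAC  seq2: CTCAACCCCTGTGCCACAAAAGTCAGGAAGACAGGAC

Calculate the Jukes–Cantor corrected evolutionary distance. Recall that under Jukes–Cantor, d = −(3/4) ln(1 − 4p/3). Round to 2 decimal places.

The sequences differ at 7 of 37 sites (1, 2, 4, 14, 16, 17, 30), so p = 7/37 ≈ 0.189189.
d = −(3/4) ln(1 − 4p/3) = −0.75 ln(1 − 0.252252) = −0.75 ln(0.747748)
  = −0.75 × (-0.290689) = 0.218017 substitutions/site.

0.22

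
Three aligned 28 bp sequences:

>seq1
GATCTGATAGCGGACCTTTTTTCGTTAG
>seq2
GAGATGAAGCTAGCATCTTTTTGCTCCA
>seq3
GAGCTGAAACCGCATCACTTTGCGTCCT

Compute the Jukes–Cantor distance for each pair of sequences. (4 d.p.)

seq1–seq2: 16/28 sites differ → p ≈ 0.571429, d = −0.75 ln(1 − 0.761905) = 1.076314 ≈ 1.0763.
seq1–seq3: 11/28 sites differ → p ≈ 0.392857, d = −0.75 ln(1 − 0.523809) = 0.556452 ≈ 0.5565.
seq2–seq3: 14/28 sites differ → p = 0.5, d = −0.75 ln(1 − 0.666667) = 0.823960 ≈ 0.8240.

d(seq1,seq2) = 1.0763, d(seq1,seq3) = 0.5565, d(seq2,seq3) = 0.8240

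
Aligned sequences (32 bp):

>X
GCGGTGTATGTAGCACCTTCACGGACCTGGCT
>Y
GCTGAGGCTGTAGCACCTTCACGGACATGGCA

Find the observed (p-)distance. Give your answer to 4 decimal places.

The sequences differ at 6 of 32 positions (sites 3, 5, 7, 8, 27, 32).
p = 6/32 = 0.1875.

0.1875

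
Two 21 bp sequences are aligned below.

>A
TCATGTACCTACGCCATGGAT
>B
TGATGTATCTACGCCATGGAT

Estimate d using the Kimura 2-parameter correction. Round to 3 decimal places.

0.102

Of 21 sites, 1 differences are transitions and 1 are transversions, so P = 1/21 ≈ 0.047619 and Q = 1/21 ≈ 0.047619.
Under the Kimura two-parameter model, d = −½ ln(1 − 2P − Q) − ¼ ln(1 − 2Q).
1 − 2P − Q = 0.857143, giving −½ ln(0.857143) = 0.077075.
1 − 2Q = 0.904762, giving −¼ ln(0.904762) = 0.025021.
d = 0.077075 + 0.025021 = 0.102096.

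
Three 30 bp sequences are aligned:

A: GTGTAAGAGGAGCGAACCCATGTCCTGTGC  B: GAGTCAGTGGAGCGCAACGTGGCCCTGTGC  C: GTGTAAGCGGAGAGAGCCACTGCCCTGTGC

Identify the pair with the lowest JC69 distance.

A–B: 9/30 differ, p = 0.300, d = 0.383.
A–C: 6/30 differ, p = 0.200, d = 0.233.
B–C: 10/30 differ, p = 0.333, d = 0.441.
The smallest distance is between A and C.

A and C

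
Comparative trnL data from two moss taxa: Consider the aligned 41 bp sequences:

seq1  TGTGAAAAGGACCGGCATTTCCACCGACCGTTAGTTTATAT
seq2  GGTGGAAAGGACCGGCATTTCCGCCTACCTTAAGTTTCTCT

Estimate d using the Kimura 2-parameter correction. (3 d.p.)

Of 41 sites, 2 differences are transitions and 6 are transversions, so P = 2/41 ≈ 0.04878 and Q = 6/41 ≈ 0.146341.
Under the Kimura two-parameter model, d = −½ ln(1 − 2P − Q) − ¼ ln(1 − 2Q).
1 − 2P − Q = 0.756099, giving −½ ln(0.756099) = 0.139791.
1 − 2Q = 0.707318, giving −¼ ln(0.707318) = 0.086569.
d = 0.139791 + 0.086569 = 0.226360.

0.226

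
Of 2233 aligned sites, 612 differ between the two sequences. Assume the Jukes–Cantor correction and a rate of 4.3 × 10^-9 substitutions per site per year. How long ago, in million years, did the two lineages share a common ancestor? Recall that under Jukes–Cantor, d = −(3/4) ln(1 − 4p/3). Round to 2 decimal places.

39.66

p = 612/2233 ≈ 0.274071.
d = −(3/4) ln(1 − 4p/3) = −0.75 ln(1 − 0.365428) = −0.75 ln(0.634572)
  = −0.75 × (-0.454805) = 0.341104 substitutions/site.
Under a molecular clock d = 2μt, so t = d/(2μ) = 0.341104 / (2 × 4.3 × 10^-9) = 39.66 million years.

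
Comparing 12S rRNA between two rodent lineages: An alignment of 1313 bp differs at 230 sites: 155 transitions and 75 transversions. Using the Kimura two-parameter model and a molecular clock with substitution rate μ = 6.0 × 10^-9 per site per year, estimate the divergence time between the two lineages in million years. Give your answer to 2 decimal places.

16.99

P = 155/1313 ≈ 0.11805 and Q = 75/1313 ≈ 0.057121.
Under the Kimura two-parameter model, d = −½ ln(1 − 2P − Q) − ¼ ln(1 − 2Q).
1 − 2P − Q = 0.706779, giving −½ ln(0.706779) = 0.173519.
1 − 2Q = 0.885758, giving −¼ ln(0.885758) = 0.030328.
d = 0.173519 + 0.030328 = 0.203847.
Under a molecular clock d = 2μt, so t = d/(2μ) = 0.203847 / (2 × 6.0 × 10^-9) = 16.99 million years.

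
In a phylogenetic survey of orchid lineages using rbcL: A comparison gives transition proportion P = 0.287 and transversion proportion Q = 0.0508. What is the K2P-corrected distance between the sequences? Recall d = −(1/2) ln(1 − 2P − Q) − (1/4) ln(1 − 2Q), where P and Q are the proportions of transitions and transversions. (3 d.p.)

Under the Kimura two-parameter model, d = −½ ln(1 − 2P − Q) − ¼ ln(1 − 2Q).
1 − 2P − Q = 0.3752, giving −½ ln(0.3752) = 0.490148.
1 − 2Q = 0.8984, giving −¼ ln(0.8984) = 0.026785.
d = 0.490148 + 0.026785 = 0.516933.

0.517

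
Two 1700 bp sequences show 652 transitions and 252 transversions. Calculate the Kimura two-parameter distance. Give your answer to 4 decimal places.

P = 652/1700 ≈ 0.383529 and Q = 252/1700 ≈ 0.148235.
Under the Kimura two-parameter model, d = −½ ln(1 − 2P − Q) − ¼ ln(1 − 2Q).
1 − 2P − Q = 0.084707, giving −½ ln(0.084707) = 1.234279.
1 − 2Q = 0.70353, giving −¼ ln(0.70353) = 0.087911.
d = 1.234279 + 0.087911 = 1.322190.

1.3222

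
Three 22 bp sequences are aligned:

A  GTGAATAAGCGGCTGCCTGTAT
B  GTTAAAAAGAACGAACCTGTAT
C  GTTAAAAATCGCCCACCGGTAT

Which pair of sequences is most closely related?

A–B: 8/22 differ, p = 0.364, d = 0.497.
A–C: 7/22 differ, p = 0.318, d = 0.414.
B–C: 6/22 differ, p = 0.273, d = 0.339.
The smallest distance is between B and C.

B and C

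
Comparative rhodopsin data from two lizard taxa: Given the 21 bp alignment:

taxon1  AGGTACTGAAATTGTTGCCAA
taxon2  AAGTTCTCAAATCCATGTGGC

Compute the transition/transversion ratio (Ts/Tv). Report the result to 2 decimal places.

Transitions are A↔G and C↔T; transversions are all other mismatches.
Transitions: 4. Transversions: 6.
R = 4/6 = 0.666666… ≈ 0.67 (to 2 d.p.).

0.67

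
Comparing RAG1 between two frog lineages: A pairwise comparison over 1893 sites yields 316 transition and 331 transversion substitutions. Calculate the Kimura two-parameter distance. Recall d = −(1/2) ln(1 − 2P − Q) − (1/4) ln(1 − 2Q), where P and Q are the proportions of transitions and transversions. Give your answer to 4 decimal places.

P = 316/1893 ≈ 0.166931 and Q = 331/1893 ≈ 0.174855.
Under the Kimura two-parameter model, d = −½ ln(1 − 2P − Q) − ¼ ln(1 − 2Q).
1 − 2P − Q = 0.491283, giving −½ ln(0.491283) = 0.355367.
1 − 2Q = 0.65029, giving −¼ ln(0.65029) = 0.107584.
d = 0.355367 + 0.107584 = 0.462951.

0.4630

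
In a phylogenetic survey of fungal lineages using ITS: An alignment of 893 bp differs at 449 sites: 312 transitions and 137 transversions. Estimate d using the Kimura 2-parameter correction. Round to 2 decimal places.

1.05

P = 312/893 ≈ 0.349384 and Q = 137/893 ≈ 0.153415.
Under the Kimura two-parameter model, d = −½ ln(1 − 2P − Q) − ¼ ln(1 − 2Q).
1 − 2P − Q = 0.147817, giving −½ ln(0.147817) = 0.955890.
1 − 2Q = 0.69317, giving −¼ ln(0.69317) = 0.091620.
d = 0.955890 + 0.091620 = 1.047510.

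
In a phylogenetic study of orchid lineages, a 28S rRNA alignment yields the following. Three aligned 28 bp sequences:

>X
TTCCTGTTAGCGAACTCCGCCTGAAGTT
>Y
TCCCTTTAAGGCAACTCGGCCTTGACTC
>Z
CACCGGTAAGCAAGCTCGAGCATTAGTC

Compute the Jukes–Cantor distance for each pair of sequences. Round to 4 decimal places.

X–Y: 10/28 sites differ → p ≈ 0.357143, d = −0.75 ln(1 − 0.476191) = 0.484971 ≈ 0.4850.
X–Z: 13/28 sites differ → p ≈ 0.464286, d = −0.75 ln(1 − 0.619048) = 0.723811 ≈ 0.7238.
Y–Z: 12/28 sites differ → p ≈ 0.428571, d = −0.75 ln(1 − 0.571428) = 0.635472 ≈ 0.6355.

d(X,Y) = 0.4850, d(X,Z) = 0.7238, d(Y,Z) = 0.6355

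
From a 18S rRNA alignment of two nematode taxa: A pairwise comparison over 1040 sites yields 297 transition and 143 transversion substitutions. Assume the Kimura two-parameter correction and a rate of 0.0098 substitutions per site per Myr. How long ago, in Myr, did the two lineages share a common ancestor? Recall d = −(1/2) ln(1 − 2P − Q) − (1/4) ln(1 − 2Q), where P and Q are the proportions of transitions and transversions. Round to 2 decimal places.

P = 297/1040 ≈ 0.285577 and Q = 143/1040 = 0.1375.
Under the Kimura two-parameter model, d = −½ ln(1 − 2P − Q) − ¼ ln(1 − 2Q).
1 − 2P − Q = 0.291346, giving −½ ln(0.291346) = 0.616622.
1 − 2Q = 0.725, giving −¼ ln(0.725) = 0.080396.
d = 0.616622 + 0.080396 = 0.697018.
Under a molecular clock d = 2μt, so t = d/(2μ) = 0.697018 / (2 × 0.0098) = 35.56 Myr.

35.56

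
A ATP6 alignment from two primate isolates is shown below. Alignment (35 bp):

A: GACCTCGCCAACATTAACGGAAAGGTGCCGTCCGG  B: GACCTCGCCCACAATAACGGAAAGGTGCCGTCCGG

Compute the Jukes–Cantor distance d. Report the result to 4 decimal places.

The sequences differ at 2 of 35 sites (10, 14), so p = 2/35 ≈ 0.057143.
d = −(3/4) ln(1 − 4p/3) = −0.75 ln(1 − 0.076191) = −0.75 ln(0.923809)
  = −0.75 × (-0.079250) = 0.059438 substitutions/site.

0.0594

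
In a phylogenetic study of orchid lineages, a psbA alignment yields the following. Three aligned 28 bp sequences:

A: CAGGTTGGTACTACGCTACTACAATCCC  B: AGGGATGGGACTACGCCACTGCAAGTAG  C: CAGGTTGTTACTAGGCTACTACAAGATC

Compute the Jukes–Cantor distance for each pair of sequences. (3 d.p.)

d(A,B) = 0.485, d(A,C) = 0.204, d(B,C) = 0.556

A–B: 10/28 sites differ → p ≈ 0.357143, d = −0.75 ln(1 − 0.476191) = 0.484971 ≈ 0.485.
A–C: 5/28 sites differ → p ≈ 0.178571, d = −0.75 ln(1 − 0.238095) = 0.203950 ≈ 0.204.
B–C: 11/28 sites differ → p ≈ 0.392857, d = −0.75 ln(1 − 0.523809) = 0.556452 ≈ 0.556.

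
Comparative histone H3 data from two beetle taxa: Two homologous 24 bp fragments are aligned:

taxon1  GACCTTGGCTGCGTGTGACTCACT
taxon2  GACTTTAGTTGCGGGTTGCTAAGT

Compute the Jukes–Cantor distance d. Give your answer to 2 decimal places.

The sequences differ at 8 of 24 sites (4, 7, 9, 14, 17, 18, 21, 23), so p = 8/24 ≈ 0.333333.
d = −(3/4) ln(1 − 4p/3) = −0.75 ln(1 − 0.444444) = −0.75 ln(0.555556)
  = −0.75 × (-0.587786) = 0.440840 substitutions/site.

0.44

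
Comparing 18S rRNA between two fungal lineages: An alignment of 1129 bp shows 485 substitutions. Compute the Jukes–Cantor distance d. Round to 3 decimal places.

0.638

p = 485/1129 ≈ 0.429584.
d = −(3/4) ln(1 − 4p/3) = −0.75 ln(1 − 0.572779) = −0.75 ln(0.427221)
  = −0.75 × (-0.850454) = 0.637841 substitutions/site.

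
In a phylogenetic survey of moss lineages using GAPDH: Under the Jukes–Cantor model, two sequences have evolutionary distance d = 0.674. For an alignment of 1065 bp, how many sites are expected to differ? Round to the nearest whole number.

Invert JC69: p = (3/4)(1 − e^(−4d/3)) = 0.75 × (1 − e^(-0.898667)) = 0.75 × (1 − 0.407112) = 0.444666.
Expected differing sites = pL ≈ 0.444666 × 1065 = 473.56929 ≈ 474.

474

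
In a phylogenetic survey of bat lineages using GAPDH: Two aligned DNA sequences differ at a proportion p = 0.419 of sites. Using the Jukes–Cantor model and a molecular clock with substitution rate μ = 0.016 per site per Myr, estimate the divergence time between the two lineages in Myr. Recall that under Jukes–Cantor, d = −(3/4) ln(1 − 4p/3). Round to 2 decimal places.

d = −(3/4) ln(1 − 4p/3) = −0.75 ln(1 − 0.558667) = −0.75 ln(0.441333)
  = −0.75 × (-0.817956) = 0.613467 substitutions/site.
Under a molecular clock d = 2μt, so t = d/(2μ) = 0.613467 / (2 × 0.016) = 19.17 Myr.

19.17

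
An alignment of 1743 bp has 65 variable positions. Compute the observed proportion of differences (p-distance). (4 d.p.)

0.0373

p = 65/1743 = 0.037292… ≈ 0.0373 (to 4 d.p.).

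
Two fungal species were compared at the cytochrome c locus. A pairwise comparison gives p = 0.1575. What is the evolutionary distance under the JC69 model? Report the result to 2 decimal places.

0.18

d = −(3/4) ln(1 − 4p/3) = −0.75 ln(1 − 0.21) = −0.75 ln(0.79)
  = −0.75 × (-0.235722) = 0.176792 substitutions/site.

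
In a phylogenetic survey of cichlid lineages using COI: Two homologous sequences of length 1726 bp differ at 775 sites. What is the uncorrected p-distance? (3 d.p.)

p = 775/1726 = 0.449015… ≈ 0.449 (to 3 d.p.).

0.449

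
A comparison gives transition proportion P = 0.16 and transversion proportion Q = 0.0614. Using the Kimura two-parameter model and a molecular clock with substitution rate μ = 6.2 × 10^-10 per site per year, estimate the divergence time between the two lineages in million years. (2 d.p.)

220.08

Under the Kimura two-parameter model, d = −½ ln(1 − 2P − Q) − ¼ ln(1 − 2Q).
1 − 2P − Q = 0.6186, giving −½ ln(0.6186) = 0.240148.
1 − 2Q = 0.8772, giving −¼ ln(0.8772) = 0.032755.
d = 0.240148 + 0.032755 = 0.272903.
Under a molecular clock d = 2μt, so t = d/(2μ) = 0.272903 / (2 × 6.2 × 10^-10) = 220.08 million years.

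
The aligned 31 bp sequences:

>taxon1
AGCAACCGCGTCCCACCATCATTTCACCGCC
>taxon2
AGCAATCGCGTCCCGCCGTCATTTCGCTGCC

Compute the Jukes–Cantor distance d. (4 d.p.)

The sequences differ at 5 of 31 sites (6, 15, 18, 26, 28), so p = 5/31 ≈ 0.16129.
d = −(3/4) ln(1 − 4p/3) = −0.75 ln(1 − 0.215053) = −0.75 ln(0.784947)
  = −0.75 × (-0.242139) = 0.181604 substitutions/site.

0.1816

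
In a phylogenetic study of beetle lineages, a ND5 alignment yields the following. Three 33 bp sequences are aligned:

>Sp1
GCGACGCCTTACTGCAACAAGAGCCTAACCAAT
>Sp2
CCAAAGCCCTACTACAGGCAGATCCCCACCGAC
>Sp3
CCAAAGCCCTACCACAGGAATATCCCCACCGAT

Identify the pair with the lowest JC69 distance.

Sp1–Sp2: 13/33 differ, p = 0.394, d = 0.559.
Sp1–Sp3: 13/33 differ, p = 0.394, d = 0.559.
Sp2–Sp3: 4/33 differ, p = 0.121, d = 0.132.
The smallest distance is between Sp2 and Sp3.

Sp2 and Sp3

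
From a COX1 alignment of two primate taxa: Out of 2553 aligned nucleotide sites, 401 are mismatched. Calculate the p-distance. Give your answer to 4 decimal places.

0.1571

p = 401/2553 = 0.157070… ≈ 0.1571 (to 4 d.p.).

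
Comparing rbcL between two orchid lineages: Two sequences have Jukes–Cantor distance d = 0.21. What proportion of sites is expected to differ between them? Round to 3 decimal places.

0.183

p = (3/4)(1 − e^(−4d/3)) = 0.75 × (1 − e^(-0.28)) = 0.75 × (1 − 0.755784) = 0.183162.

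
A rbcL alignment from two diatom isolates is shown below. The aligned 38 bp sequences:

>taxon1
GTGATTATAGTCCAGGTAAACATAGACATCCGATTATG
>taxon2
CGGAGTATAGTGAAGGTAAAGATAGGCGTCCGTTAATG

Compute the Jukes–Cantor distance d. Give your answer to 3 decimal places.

The sequences differ at 10 of 38 sites (1, 2, 5, 12, 13, 21, 26, 28, 33, 35), so p = 10/38 ≈ 0.263158.
d = −(3/4) ln(1 − 4p/3) = −0.75 ln(1 − 0.350877) = −0.75 ln(0.649123)
  = −0.75 × (-0.432133) = 0.324100 substitutions/site.

0.324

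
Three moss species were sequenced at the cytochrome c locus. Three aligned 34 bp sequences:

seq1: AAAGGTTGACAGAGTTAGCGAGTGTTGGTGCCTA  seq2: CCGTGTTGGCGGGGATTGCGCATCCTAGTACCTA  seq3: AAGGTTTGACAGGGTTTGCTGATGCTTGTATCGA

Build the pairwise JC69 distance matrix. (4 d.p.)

seq1–seq2: 15/34 sites differ → p ≈ 0.441176, d = −0.75 ln(1 − 0.588235) = 0.665477 ≈ 0.6655.
seq1–seq3: 12/34 sites differ → p ≈ 0.352941, d = −0.75 ln(1 − 0.470588) = 0.476991 ≈ 0.4770.
seq2–seq3: 13/34 sites differ → p ≈ 0.382353, d = −0.75 ln(1 − 0.509804) = 0.534712 ≈ 0.5347.

d(seq1,seq2) = 0.6655, d(seq1,seq3) = 0.4770, d(seq2,seq3) = 0.5347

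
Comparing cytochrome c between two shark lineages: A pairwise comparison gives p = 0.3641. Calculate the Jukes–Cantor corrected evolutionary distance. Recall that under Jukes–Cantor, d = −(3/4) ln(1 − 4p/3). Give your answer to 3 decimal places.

0.498

d = −(3/4) ln(1 − 4p/3) = −0.75 ln(1 − 0.485467) = −0.75 ln(0.514533)
  = −0.75 × (-0.664496) = 0.498372 substitutions/site.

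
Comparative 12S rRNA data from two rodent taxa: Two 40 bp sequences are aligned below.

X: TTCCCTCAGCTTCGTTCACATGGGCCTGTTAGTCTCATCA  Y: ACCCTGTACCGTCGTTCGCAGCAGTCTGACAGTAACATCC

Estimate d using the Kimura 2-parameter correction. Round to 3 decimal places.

Of 40 sites, 7 differences are transitions and 10 are transversions, so P = 7/40 = 0.175 and Q = 10/40 = 0.25.
Under the Kimura two-parameter model, d = −½ ln(1 − 2P − Q) − ¼ ln(1 − 2Q).
1 − 2P − Q = 0.4, giving −½ ln(0.4) = 0.458145.
1 − 2Q = 0.5, giving −¼ ln(0.5) = 0.173287.
d = 0.458145 + 0.173287 = 0.631432.

0.631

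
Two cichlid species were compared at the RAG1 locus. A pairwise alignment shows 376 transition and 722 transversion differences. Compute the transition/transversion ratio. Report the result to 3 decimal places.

R = 376/722 = 0.520775… ≈ 0.521 (to 3 d.p.).

0.521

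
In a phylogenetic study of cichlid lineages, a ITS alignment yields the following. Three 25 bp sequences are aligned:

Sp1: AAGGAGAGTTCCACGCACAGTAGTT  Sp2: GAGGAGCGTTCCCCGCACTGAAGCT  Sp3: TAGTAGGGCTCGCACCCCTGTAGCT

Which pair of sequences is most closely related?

Sp1 and Sp2

Sp1–Sp2: 6/25 differ, p = 0.240, d = 0.289.
Sp1–Sp3: 11/25 differ, p = 0.440, d = 0.663.
Sp2–Sp3: 9/25 differ, p = 0.360, d = 0.490.
The smallest distance is between Sp1 and Sp2.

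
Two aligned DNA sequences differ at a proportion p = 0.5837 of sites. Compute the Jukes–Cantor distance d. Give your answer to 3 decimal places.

d = −(3/4) ln(1 − 4p/3) = −0.75 ln(1 − 0.778267) = −0.75 ln(0.221733)
  = −0.75 × (-1.506281) = 1.129711 substitutions/site.

1.130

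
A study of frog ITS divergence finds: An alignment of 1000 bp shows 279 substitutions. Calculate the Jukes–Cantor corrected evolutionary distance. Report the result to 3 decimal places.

0.349

p = 279/1000 = 0.279.
d = −(3/4) ln(1 − 4p/3) = −0.75 ln(1 − 0.372) = −0.75 ln(0.628)
  = −0.75 × (-0.465215) = 0.348911 substitutions/site.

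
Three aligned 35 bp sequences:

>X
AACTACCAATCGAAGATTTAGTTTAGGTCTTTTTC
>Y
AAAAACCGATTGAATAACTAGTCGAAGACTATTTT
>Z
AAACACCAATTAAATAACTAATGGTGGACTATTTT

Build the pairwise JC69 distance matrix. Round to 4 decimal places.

d(X,Y) = 0.5128, d(X,Z) = 0.5716, d(Y,Z) = 0.2326

X–Y: 13/35 sites differ → p ≈ 0.371429, d = −0.75 ln(1 − 0.495239) = 0.512753 ≈ 0.5128.
X–Z: 14/35 sites differ → p = 0.4, d = −0.75 ln(1 − 0.533333) = 0.571605 ≈ 0.5716.
Y–Z: 7/35 sites differ → p = 0.2, d = −0.75 ln(1 − 0.266667) = 0.232617 ≈ 0.2326.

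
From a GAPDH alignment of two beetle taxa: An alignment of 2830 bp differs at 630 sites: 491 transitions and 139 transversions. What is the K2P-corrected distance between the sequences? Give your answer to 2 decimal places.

P = 491/2830 ≈ 0.173498 and Q = 139/2830 ≈ 0.049117.
Under the Kimura two-parameter model, d = −½ ln(1 − 2P − Q) − ¼ ln(1 − 2Q).
1 − 2P − Q = 0.603887, giving −½ ln(0.603887) = 0.252184.
1 − 2Q = 0.901766, giving −¼ ln(0.901766) = 0.025850.
d = 0.252184 + 0.025850 = 0.278034.

0.28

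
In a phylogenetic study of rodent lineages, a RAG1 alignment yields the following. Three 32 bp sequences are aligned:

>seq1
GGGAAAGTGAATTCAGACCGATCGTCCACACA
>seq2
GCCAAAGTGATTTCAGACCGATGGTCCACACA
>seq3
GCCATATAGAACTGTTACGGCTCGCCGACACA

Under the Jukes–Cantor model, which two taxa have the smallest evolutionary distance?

seq1 and seq2

seq1–seq2: 4/32 differ, p = 0.125, d = 0.137.
seq1–seq3: 13/32 differ, p = 0.406, d = 0.585.
seq2–seq3: 13/32 differ, p = 0.406, d = 0.585.
The smallest distance is between seq1 and seq2.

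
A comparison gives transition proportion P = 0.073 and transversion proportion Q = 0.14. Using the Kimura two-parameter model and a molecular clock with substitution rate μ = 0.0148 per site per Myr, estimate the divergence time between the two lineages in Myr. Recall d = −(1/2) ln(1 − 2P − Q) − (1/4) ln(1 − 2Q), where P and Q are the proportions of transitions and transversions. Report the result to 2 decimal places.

Under the Kimura two-parameter model, d = −½ ln(1 − 2P − Q) − ¼ ln(1 − 2Q).
1 − 2P − Q = 0.714, giving −½ ln(0.714) = 0.168436.
1 − 2Q = 0.72, giving −¼ ln(0.72) = 0.082126.
d = 0.168436 + 0.082126 = 0.250562.
Under a molecular clock d = 2μt, so t = d/(2μ) = 0.250562 / (2 × 0.0148) = 8.46 Myr.

8.46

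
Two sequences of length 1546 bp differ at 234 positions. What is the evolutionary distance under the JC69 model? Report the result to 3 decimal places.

p = 234/1546 ≈ 0.151358.
d = −(3/4) ln(1 − 4p/3) = −0.75 ln(1 − 0.201811) = −0.75 ln(0.798189)
  = −0.75 × (-0.225410) = 0.169058 substitutions/site.

0.169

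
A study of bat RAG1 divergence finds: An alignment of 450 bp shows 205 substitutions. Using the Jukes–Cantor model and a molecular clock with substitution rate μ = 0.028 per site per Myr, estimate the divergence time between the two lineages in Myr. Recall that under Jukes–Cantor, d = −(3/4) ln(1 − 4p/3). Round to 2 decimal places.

p = 205/450 ≈ 0.455556.
d = −(3/4) ln(1 − 4p/3) = −0.75 ln(1 − 0.607408) = −0.75 ln(0.392592)
  = −0.75 × (-0.934984) = 0.701238 substitutions/site.
Under a molecular clock d = 2μt, so t = d/(2μ) = 0.701238 / (2 × 0.028) = 12.52 Myr.

12.52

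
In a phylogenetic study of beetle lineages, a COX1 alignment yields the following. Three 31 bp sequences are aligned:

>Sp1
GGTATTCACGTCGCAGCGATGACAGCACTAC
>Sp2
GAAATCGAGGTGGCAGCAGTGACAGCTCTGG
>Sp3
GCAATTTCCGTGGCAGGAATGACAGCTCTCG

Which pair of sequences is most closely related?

Sp1–Sp2: 11/31 differ, p = 0.355, d = 0.481.
Sp1–Sp3: 10/31 differ, p = 0.323, d = 0.422.
Sp2–Sp3: 8/31 differ, p = 0.258, d = 0.316.
The smallest distance is between Sp2 and Sp3.

Sp2 and Sp3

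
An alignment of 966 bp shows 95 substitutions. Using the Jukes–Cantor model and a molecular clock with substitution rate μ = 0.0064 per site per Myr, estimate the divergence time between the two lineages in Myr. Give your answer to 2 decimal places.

8.24

p = 95/966 ≈ 0.098344.
d = −(3/4) ln(1 − 4p/3) = −0.75 ln(1 − 0.131125) = −0.75 ln(0.868875)
  = −0.75 × (-0.140556) = 0.105417 substitutions/site.
Under a molecular clock d = 2μt, so t = d/(2μ) = 0.105417 / (2 × 0.0064) = 8.24 Myr.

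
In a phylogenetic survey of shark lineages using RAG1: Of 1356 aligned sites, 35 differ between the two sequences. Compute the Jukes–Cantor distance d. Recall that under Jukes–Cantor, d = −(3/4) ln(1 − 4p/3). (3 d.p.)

p = 35/1356 ≈ 0.025811.
d = −(3/4) ln(1 − 4p/3) = −0.75 ln(1 − 0.034415) = −0.75 ln(0.965585)
  = −0.75 × (-0.035021) = 0.026266 substitutions/site.

0.026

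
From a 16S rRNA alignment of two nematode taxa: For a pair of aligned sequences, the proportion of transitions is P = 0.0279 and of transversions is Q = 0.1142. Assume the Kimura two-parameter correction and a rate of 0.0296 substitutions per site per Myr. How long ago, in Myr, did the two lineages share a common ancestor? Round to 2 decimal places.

2.67

Under the Kimura two-parameter model, d = −½ ln(1 − 2P − Q) − ¼ ln(1 − 2Q).
1 − 2P − Q = 0.83, giving −½ ln(0.83) = 0.093165.
1 − 2Q = 0.7716, giving −¼ ln(0.7716) = 0.064822.
d = 0.093165 + 0.064822 = 0.157987.
Under a molecular clock d = 2μt, so t = d/(2μ) = 0.157987 / (2 × 0.0296) = 2.67 Myr.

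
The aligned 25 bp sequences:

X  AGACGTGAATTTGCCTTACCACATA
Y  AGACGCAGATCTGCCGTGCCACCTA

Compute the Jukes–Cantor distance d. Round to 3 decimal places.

0.351

The sequences differ at 7 of 25 sites (6, 7, 8, 11, 16, 18, 23), so p = 7/25 = 0.28.
d = −(3/4) ln(1 − 4p/3) = −0.75 ln(1 − 0.373333) = −0.75 ln(0.626667)
  = −0.75 × (-0.467340) = 0.350505 substitutions/site.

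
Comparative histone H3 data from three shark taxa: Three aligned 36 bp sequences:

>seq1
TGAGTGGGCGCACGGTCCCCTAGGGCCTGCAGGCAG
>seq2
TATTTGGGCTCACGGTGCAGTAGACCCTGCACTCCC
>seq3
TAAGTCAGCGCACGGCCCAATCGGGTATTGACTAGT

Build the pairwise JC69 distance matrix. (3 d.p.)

seq1–seq2: 13/36 sites differ → p ≈ 0.361111, d = −0.75 ln(1 − 0.481481) = 0.492584 ≈ 0.493.
seq1–seq3: 16/36 sites differ → p ≈ 0.444444, d = −0.75 ln(1 − 0.592592) = 0.673455 ≈ 0.673.
seq2–seq3: 18/36 sites differ → p = 0.5, d = −0.75 ln(1 − 0.666667) = 0.823960 ≈ 0.824.

d(seq1,seq2) = 0.493, d(seq1,seq3) = 0.673, d(seq2,seq3) = 0.824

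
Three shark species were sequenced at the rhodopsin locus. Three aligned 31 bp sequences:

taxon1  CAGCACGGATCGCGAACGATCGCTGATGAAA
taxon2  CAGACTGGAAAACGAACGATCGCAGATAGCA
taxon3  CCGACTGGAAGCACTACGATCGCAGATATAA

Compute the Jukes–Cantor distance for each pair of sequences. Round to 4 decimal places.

taxon1–taxon2: 10/31 sites differ → p ≈ 0.322581, d = −0.75 ln(1 − 0.430108) = 0.421731 ≈ 0.4217.
taxon1–taxon3: 13/31 sites differ → p ≈ 0.419355, d = −0.75 ln(1 − 0.55914) = 0.614271 ≈ 0.6143.
taxon2–taxon3: 8/31 sites differ → p ≈ 0.258065, d = −0.75 ln(1 − 0.344087) = 0.316295 ≈ 0.3163.

d(taxon1,taxon2) = 0.4217, d(taxon1,taxon3) = 0.6143, d(taxon2,taxon3) = 0.3163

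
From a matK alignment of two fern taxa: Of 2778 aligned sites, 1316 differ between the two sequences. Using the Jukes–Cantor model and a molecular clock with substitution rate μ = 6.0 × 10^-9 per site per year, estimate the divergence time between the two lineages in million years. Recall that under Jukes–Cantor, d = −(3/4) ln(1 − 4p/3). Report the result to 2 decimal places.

62.42

p = 1316/2778 ≈ 0.473722.
d = −(3/4) ln(1 − 4p/3) = −0.75 ln(1 − 0.631629) = −0.75 ln(0.368371)
  = −0.75 × (-0.998665) = 0.748999 substitutions/site.
Under a molecular clock d = 2μt, so t = d/(2μ) = 0.748999 / (2 × 6.0 × 10^-9) = 62.42 million years.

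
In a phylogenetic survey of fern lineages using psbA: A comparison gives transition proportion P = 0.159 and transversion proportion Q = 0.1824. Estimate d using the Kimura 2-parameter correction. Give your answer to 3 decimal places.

0.460

Under the Kimura two-parameter model, d = −½ ln(1 − 2P − Q) − ¼ ln(1 − 2Q).
1 − 2P − Q = 0.4996, giving −½ ln(0.4996) = 0.346974.
1 − 2Q = 0.6352, giving −¼ ln(0.6352) = 0.113454.
d = 0.346974 + 0.113454 = 0.460428.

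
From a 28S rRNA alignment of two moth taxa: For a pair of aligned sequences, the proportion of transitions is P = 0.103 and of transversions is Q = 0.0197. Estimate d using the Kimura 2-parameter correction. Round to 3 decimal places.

0.138

Under the Kimura two-parameter model, d = −½ ln(1 − 2P − Q) − ¼ ln(1 − 2Q).
1 − 2P − Q = 0.7743, giving −½ ln(0.7743) = 0.127898.
1 − 2Q = 0.9606, giving −¼ ln(0.9606) = 0.010049.
d = 0.127898 + 0.010049 = 0.137947.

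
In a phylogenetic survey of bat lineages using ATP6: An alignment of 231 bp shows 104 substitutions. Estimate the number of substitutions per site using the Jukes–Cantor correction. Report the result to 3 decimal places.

p = 104/231 ≈ 0.450216.
d = −(3/4) ln(1 − 4p/3) = −0.75 ln(1 − 0.600288) = −0.75 ln(0.399712)
  = −0.75 × (-0.917011) = 0.687758 substitutions/site.

0.688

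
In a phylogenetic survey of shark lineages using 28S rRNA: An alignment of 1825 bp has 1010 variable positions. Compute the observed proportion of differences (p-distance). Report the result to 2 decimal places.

0.55

p = 1010/1825 = 0.553424… ≈ 0.55 (to 2 d.p.).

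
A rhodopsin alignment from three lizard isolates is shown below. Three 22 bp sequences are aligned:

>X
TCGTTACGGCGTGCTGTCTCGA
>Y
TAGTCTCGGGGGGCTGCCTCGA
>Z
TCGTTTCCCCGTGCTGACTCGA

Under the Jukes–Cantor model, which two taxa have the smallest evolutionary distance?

X and Z

X–Y: 6/22 differ, p = 0.273, d = 0.339.
X–Z: 4/22 differ, p = 0.182, d = 0.208.
Y–Z: 7/22 differ, p = 0.318, d = 0.414.
The smallest distance is between X and Z.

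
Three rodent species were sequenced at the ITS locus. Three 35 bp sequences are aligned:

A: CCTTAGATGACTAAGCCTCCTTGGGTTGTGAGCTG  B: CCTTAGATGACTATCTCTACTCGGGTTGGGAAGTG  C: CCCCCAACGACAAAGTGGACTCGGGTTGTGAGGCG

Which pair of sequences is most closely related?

A–B: 8/35 differ, p = 0.229, d = 0.273.
A–C: 13/35 differ, p = 0.371, d = 0.513.
B–C: 13/35 differ, p = 0.371, d = 0.513.
The smallest distance is between A and B.

A and B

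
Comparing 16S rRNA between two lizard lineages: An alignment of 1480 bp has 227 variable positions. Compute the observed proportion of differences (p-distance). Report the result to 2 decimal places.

p = 227/1480 = 0.153378… ≈ 0.15 (to 2 d.p.).

0.15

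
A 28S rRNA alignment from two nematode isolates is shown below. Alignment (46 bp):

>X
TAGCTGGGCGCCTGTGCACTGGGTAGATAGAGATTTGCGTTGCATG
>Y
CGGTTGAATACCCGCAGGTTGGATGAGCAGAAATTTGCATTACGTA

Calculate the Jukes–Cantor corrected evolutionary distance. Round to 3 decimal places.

0.824

The sequences differ at 23 of 46 sites, so p = 23/46 = 0.5.
d = −(3/4) ln(1 − 4p/3) = −0.75 ln(1 − 0.666667) = −0.75 ln(0.333333)
  = −0.75 × (-1.098613) = 0.823960 substitutions/site.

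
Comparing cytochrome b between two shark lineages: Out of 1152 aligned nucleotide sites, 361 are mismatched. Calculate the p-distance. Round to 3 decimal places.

0.313

p = 361/1152 = 0.313368… ≈ 0.313 (to 3 d.p.).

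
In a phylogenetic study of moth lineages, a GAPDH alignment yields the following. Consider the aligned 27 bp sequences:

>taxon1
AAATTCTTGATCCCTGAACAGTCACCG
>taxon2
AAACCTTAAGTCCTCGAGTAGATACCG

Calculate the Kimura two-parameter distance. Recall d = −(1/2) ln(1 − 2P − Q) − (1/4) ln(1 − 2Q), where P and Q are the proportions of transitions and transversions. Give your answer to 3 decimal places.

0.883

Of 27 sites, 10 differences are transitions and 2 are transversions, so P = 10/27 ≈ 0.37037 and Q = 2/27 ≈ 0.074074.
Under the Kimura two-parameter model, d = −½ ln(1 − 2P − Q) − ¼ ln(1 − 2Q).
1 − 2P − Q = 0.185186, giving −½ ln(0.185186) = 0.843197.
1 − 2Q = 0.851852, giving −¼ ln(0.851852) = 0.040086.
d = 0.843197 + 0.040086 = 0.883283.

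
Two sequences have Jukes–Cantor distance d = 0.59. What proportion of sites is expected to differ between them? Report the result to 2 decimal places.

0.41

p = (3/4)(1 − e^(−4d/3)) = 0.75 × (1 − e^(-0.786667)) = 0.75 × (1 − 0.455360) = 0.408480.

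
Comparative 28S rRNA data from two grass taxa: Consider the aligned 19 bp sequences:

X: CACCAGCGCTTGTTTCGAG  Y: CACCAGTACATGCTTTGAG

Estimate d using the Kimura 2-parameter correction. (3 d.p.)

Of 19 sites, 4 differences are transitions and 1 are transversions, so P = 4/19 ≈ 0.210526 and Q = 1/19 ≈ 0.052632.
Under the Kimura two-parameter model, d = −½ ln(1 − 2P − Q) − ¼ ln(1 − 2Q).
1 − 2P − Q = 0.526316, giving −½ ln(0.526316) = 0.320927.
1 − 2Q = 0.894736, giving −¼ ln(0.894736) = 0.027807.
d = 0.320927 + 0.027807 = 0.348734.

0.349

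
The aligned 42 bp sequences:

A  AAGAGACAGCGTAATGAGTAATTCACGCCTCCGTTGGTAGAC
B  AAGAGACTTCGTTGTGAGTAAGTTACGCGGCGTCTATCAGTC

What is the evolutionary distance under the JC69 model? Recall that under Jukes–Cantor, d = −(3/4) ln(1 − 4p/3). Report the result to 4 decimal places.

0.4850

The sequences differ at 15 of 42 sites, so p = 15/42 ≈ 0.357143.
d = −(3/4) ln(1 − 4p/3) = −0.75 ln(1 − 0.476191) = −0.75 ln(0.523809)
  = −0.75 × (-0.646628) = 0.484971 substitutions/site.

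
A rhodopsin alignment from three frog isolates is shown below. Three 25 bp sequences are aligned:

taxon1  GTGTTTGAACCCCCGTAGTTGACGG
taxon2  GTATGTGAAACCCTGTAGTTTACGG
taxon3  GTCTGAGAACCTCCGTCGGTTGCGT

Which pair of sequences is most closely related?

taxon1 and taxon2

taxon1–taxon2: 5/25 differ, p = 0.200, d = 0.233.
taxon1–taxon3: 9/25 differ, p = 0.360, d = 0.490.
taxon2–taxon3: 9/25 differ, p = 0.360, d = 0.490.
The smallest distance is between taxon1 and taxon2.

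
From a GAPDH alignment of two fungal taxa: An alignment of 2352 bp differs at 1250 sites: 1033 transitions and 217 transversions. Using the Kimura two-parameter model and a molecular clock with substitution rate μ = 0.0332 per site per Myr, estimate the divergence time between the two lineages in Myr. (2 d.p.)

P = 1033/2352 ≈ 0.439201 and Q = 217/2352 ≈ 0.092262.
Under the Kimura two-parameter model, d = −½ ln(1 − 2P − Q) − ¼ ln(1 − 2Q).
1 − 2P − Q = 0.029336, giving −½ ln(0.029336) = 1.764470.
1 − 2Q = 0.815476, giving −¼ ln(0.815476) = 0.050996.
d = 1.764470 + 0.050996 = 1.815466.
Under a molecular clock d = 2μt, so t = d/(2μ) = 1.815466 / (2 × 0.0332) = 27.34 Myr.

27.34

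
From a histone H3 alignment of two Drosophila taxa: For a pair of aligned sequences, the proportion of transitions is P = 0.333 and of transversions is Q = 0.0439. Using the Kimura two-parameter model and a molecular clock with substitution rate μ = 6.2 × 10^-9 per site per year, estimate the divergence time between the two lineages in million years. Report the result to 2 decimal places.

Under the Kimura two-parameter model, d = −½ ln(1 − 2P − Q) − ¼ ln(1 − 2Q).
1 − 2P − Q = 0.2901, giving −½ ln(0.2901) = 0.618765.
1 − 2Q = 0.9122, giving −¼ ln(0.9122) = 0.022974.
d = 0.618765 + 0.022974 = 0.641739.
Under a molecular clock d = 2μt, so t = d/(2μ) = 0.641739 / (2 × 6.2 × 10^-9) = 51.75 million years.

51.75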